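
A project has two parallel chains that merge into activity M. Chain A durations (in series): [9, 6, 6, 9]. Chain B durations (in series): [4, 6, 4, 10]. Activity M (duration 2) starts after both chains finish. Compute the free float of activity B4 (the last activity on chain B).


ES(B4) = sum of predecessors on chain B = 14
EF(B4) = ES + duration = 14 + 10 = 24
Successor of B4 is M. ES(M) = max(sum(A), sum(B)) = max(30, 24) = 30
Free float = ES(successor) - EF(current) = 30 - 24 = 6

6


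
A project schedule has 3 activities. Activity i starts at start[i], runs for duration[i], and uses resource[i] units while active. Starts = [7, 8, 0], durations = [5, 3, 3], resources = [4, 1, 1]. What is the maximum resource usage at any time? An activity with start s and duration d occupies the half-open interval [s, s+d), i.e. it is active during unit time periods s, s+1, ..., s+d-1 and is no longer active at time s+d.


Each activity i is active on [start_i, start_i + duration_i).
Compute total resource usage per time slot:
  t=0: active resources = [1], total = 1
  t=1: active resources = [1], total = 1
  t=2: active resources = [1], total = 1
  t=3: active resources = [], total = 0
  t=4: active resources = [], total = 0
  t=5: active resources = [], total = 0
  t=6: active resources = [], total = 0
  t=7: active resources = [4], total = 4
  t=8: active resources = [4, 1], total = 5
  t=9: active resources = [4, 1], total = 5
  t=10: active resources = [4, 1], total = 5
  t=11: active resources = [4], total = 4
Peak resource demand = 5

5


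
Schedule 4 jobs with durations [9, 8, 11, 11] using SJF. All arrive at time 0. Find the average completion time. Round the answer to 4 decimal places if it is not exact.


SJF order (ascending): [8, 9, 11, 11]
Completion times:
  Job 1: burst=8, C=8
  Job 2: burst=9, C=17
  Job 3: burst=11, C=28
  Job 4: burst=11, C=39
Average completion = 92/4 = 23.0

23.0


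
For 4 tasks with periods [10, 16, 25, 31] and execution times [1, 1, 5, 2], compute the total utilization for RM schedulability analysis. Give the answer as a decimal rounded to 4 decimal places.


Compute individual utilizations (exact fractions):
  Task 1: C/T = 1/10 (approx. 0.1)
  Task 2: C/T = 1/16 (approx. 0.0625)
  Task 3: C/T = 5/25 = 1/5 (approx. 0.2)
  Task 4: C/T = 2/31 (approx. 0.0645)
Total utilization U = 1/10 + 1/16 + 1/5 + 2/31 = 1059/2480
Rounded to 4 decimal places: U = 0.4270
RM (Liu & Layland) bound for 4 tasks = 0.756828; compare with U = 1059/2480 (approx. 0.427016)
U <= bound, so schedulable by RM sufficient condition.

0.4270


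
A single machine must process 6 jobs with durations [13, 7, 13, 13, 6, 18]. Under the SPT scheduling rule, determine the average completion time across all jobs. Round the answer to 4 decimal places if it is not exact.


Sort jobs by processing time (SPT order): [6, 7, 13, 13, 13, 18]
Compute completion times sequentially:
  Job 1: processing = 6, completes at 6
  Job 2: processing = 7, completes at 13
  Job 3: processing = 13, completes at 26
  Job 4: processing = 13, completes at 39
  Job 5: processing = 13, completes at 52
  Job 6: processing = 18, completes at 70
Sum of completion times = 206
Average completion time = 206/6 = 34.3333

34.3333


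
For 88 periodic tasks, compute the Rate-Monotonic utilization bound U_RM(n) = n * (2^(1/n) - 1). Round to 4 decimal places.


Compute 2^(1/88) = 1.0079077751
Subtract 1: 1.0079077751 - 1 = 0.0079077751
Multiply by n: 88 * 0.0079077751 = 0.6958842088
Round to 4 dp: 0.6959

0.6959


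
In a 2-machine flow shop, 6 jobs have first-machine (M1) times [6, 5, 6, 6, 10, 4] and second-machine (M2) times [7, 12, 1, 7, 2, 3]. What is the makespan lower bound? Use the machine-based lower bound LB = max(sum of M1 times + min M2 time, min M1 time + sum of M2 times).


LB1 = sum(M1 times) + min(M2 times) = 37 + 1 = 38
LB2 = min(M1 times) + sum(M2 times) = 4 + 32 = 36
Lower bound = max(LB1, LB2) = max(38, 36) = 38

38


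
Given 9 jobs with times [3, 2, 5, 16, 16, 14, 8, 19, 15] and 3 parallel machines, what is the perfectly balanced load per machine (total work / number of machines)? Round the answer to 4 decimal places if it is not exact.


Total processing time = 3 + 2 + 5 + 16 + 16 + 14 + 8 + 19 + 15 = 98
Number of machines = 3
Ideal balanced load = 98 / 3 = 32.6667

32.6667


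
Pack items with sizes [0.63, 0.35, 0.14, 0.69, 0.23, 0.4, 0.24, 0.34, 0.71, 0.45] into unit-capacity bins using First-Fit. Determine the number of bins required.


Place items sequentially using First-Fit:
  Item 0.63 -> new Bin 1
  Item 0.35 -> Bin 1 (now 0.98)
  Item 0.14 -> new Bin 2
  Item 0.69 -> Bin 2 (now 0.83)
  Item 0.23 -> new Bin 3
  Item 0.4 -> Bin 3 (now 0.63)
  Item 0.24 -> Bin 3 (now 0.87)
  Item 0.34 -> new Bin 4
  Item 0.71 -> new Bin 5
  Item 0.45 -> Bin 4 (now 0.79)
Total bins used = 5

5


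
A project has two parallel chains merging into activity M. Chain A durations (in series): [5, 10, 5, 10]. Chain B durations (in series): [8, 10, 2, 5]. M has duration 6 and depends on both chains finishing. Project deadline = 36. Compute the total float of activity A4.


Forward pass: ES(A4) = sum of predecessors on chain A = 20
EF = ES + duration = 20 + 10 = 30
Backward pass: LF(M) = deadline = 36; LS(M) = 36 - 6 = 30
LF(A4) = LS(M) - sum(successors on chain A) = 30 - 0 = 30
LS = LF - duration = 30 - 10 = 20
Total float = LS - ES = 20 - 20 = 0

0


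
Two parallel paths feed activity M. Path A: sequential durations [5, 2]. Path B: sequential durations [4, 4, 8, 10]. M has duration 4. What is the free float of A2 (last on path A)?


ES(A2) = sum of predecessors on chain A = 5
EF(A2) = ES + duration = 5 + 2 = 7
Successor of A2 is M. ES(M) = max(sum(A), sum(B)) = max(7, 26) = 26
Free float = ES(successor) - EF(current) = 26 - 7 = 19

19


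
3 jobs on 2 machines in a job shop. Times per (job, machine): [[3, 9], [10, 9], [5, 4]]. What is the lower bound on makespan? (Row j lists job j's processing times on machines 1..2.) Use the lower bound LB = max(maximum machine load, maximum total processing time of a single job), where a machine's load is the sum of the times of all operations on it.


Machine loads:
  Machine 1: 3 + 10 + 5 = 18
  Machine 2: 9 + 9 + 4 = 22
Max machine load = 22
Job totals:
  Job 1: 12
  Job 2: 19
  Job 3: 9
Max job total = 19
Lower bound = max(22, 19) = 22

22


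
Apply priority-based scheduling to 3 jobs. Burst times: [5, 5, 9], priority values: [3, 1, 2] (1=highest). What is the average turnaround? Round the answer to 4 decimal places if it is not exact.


Sort by priority (ascending = highest first):
Order: [(1, 5), (2, 9), (3, 5)]
Completion times:
  Priority 1, burst=5, C=5
  Priority 2, burst=9, C=14
  Priority 3, burst=5, C=19
Average turnaround = 38/3 = 12.6667

12.6667


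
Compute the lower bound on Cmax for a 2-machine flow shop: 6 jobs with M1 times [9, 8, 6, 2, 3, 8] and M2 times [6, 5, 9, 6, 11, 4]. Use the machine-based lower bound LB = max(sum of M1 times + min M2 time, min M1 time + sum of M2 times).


LB1 = sum(M1 times) + min(M2 times) = 36 + 4 = 40
LB2 = min(M1 times) + sum(M2 times) = 2 + 41 = 43
Lower bound = max(LB1, LB2) = max(40, 43) = 43

43


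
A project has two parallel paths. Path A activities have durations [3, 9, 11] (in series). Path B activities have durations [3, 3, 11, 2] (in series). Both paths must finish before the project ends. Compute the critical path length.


Path A total = 3 + 9 + 11 = 23
Path B total = 3 + 3 + 11 + 2 = 19
Critical path = longest path = max(23, 19) = 23

23


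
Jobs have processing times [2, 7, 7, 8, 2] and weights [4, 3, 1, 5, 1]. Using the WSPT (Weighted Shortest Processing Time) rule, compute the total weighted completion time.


Compute p/w ratios and sort ascending (WSPT): [(2, 4), (8, 5), (2, 1), (7, 3), (7, 1)]
Compute weighted completion times:
  Job (p=2,w=4): C=2, w*C=4*2=8
  Job (p=8,w=5): C=10, w*C=5*10=50
  Job (p=2,w=1): C=12, w*C=1*12=12
  Job (p=7,w=3): C=19, w*C=3*19=57
  Job (p=7,w=1): C=26, w*C=1*26=26
Total weighted completion time = 153

153


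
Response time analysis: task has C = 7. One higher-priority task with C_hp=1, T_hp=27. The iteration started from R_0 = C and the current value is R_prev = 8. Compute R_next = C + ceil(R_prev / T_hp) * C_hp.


R_next = C + ceil(R_prev / T_hp) * C_hp
ceil(8 / 27) = ceil(0.2963) = 1
Interference = 1 * 1 = 1
R_next = 7 + 1 = 8
R_next = R_prev, so the iteration has converged (response time = 8).

8


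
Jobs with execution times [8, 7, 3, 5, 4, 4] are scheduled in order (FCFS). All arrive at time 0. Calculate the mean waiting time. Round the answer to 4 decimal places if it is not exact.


FCFS order (as given): [8, 7, 3, 5, 4, 4]
Waiting times:
  Job 1: wait = 0
  Job 2: wait = 8
  Job 3: wait = 15
  Job 4: wait = 18
  Job 5: wait = 23
  Job 6: wait = 27
Sum of waiting times = 91
Average waiting time = 91/6 = 15.1667

15.1667


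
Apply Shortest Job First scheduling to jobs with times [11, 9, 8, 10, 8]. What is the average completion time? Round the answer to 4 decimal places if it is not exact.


SJF order (ascending): [8, 8, 9, 10, 11]
Completion times:
  Job 1: burst=8, C=8
  Job 2: burst=8, C=16
  Job 3: burst=9, C=25
  Job 4: burst=10, C=35
  Job 5: burst=11, C=46
Average completion = 130/5 = 26.0

26.0


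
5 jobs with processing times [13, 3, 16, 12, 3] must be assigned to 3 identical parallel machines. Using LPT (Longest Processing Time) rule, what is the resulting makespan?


Sort jobs in decreasing order (LPT): [16, 13, 12, 3, 3]
Assign each job to the least loaded machine:
  Machine 1: jobs [16], load = 16
  Machine 2: jobs [13, 3], load = 16
  Machine 3: jobs [12, 3], load = 15
Makespan = max load = 16

16


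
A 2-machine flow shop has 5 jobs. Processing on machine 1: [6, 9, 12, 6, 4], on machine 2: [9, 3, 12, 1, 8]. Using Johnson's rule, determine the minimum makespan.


Apply Johnson's rule:
  Group 1 (a <= b): [(5, 4, 8), (1, 6, 9), (3, 12, 12)]
  Group 2 (a > b): [(2, 9, 3), (4, 6, 1)]
Optimal job order: [5, 1, 3, 2, 4]
Schedule:
  Job 5: M1 done at 4, M2 done at 12
  Job 1: M1 done at 10, M2 done at 21
  Job 3: M1 done at 22, M2 done at 34
  Job 2: M1 done at 31, M2 done at 37
  Job 4: M1 done at 37, M2 done at 38
Makespan = 38

38


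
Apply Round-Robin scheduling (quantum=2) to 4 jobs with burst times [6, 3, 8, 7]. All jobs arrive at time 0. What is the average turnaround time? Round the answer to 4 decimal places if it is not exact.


Time quantum = 2
Execution trace:
  J1 runs 2 units, time = 2
  J2 runs 2 units, time = 4
  J3 runs 2 units, time = 6
  J4 runs 2 units, time = 8
  J1 runs 2 units, time = 10
  J2 runs 1 units, time = 11
  J3 runs 2 units, time = 13
  J4 runs 2 units, time = 15
  J1 runs 2 units, time = 17
  J3 runs 2 units, time = 19
  J4 runs 2 units, time = 21
  J3 runs 2 units, time = 23
  J4 runs 1 units, time = 24
Finish times: [17, 11, 23, 24]
Average turnaround = 75/4 = 18.75

18.75


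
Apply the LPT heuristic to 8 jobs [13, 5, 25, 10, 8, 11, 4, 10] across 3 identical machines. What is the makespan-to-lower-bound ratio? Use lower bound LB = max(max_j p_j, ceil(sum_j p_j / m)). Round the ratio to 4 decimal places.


LPT order: [25, 13, 11, 10, 10, 8, 5, 4]
Machine loads after assignment: [29, 28, 29]
LPT makespan = 29
Lower bound = max(max_job, ceil(total/3)) = max(25, 29) = 29
Ratio = 29 / 29 = 1.0

1.0


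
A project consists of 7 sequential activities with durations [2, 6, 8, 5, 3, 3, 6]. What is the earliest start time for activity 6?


Activity 6 starts after activities 1 through 5 complete.
Predecessor durations: [2, 6, 8, 5, 3]
ES = 2 + 6 + 8 + 5 + 3 = 24

24


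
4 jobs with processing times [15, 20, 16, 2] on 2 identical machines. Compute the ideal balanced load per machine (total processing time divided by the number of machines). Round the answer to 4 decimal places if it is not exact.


Total processing time = 15 + 20 + 16 + 2 = 53
Number of machines = 2
Ideal balanced load = 53 / 2 = 26.5

26.5


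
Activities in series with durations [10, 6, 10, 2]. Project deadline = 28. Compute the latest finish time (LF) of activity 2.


LF(activity 2) = deadline - sum of successor durations
Successors: activities 3 through 4 with durations [10, 2]
Sum of successor durations = 12
LF = 28 - 12 = 16

16


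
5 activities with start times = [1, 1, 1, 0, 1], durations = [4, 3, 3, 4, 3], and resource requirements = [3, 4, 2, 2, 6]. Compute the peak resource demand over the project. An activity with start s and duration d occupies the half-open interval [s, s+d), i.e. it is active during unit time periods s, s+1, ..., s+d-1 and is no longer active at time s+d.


Each activity i is active on [start_i, start_i + duration_i).
Compute total resource usage per time slot:
  t=0: active resources = [2], total = 2
  t=1: active resources = [3, 4, 2, 2, 6], total = 17
  t=2: active resources = [3, 4, 2, 2, 6], total = 17
  t=3: active resources = [3, 4, 2, 2, 6], total = 17
  t=4: active resources = [3], total = 3
Peak resource demand = 17

17


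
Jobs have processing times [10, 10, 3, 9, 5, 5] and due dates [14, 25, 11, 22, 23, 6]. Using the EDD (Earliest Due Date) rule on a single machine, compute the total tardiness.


Sort by due date (EDD order): [(5, 6), (3, 11), (10, 14), (9, 22), (5, 23), (10, 25)]
Compute completion times and tardiness:
  Job 1: p=5, d=6, C=5, tardiness=max(0,5-6)=0
  Job 2: p=3, d=11, C=8, tardiness=max(0,8-11)=0
  Job 3: p=10, d=14, C=18, tardiness=max(0,18-14)=4
  Job 4: p=9, d=22, C=27, tardiness=max(0,27-22)=5
  Job 5: p=5, d=23, C=32, tardiness=max(0,32-23)=9
  Job 6: p=10, d=25, C=42, tardiness=max(0,42-25)=17
Total tardiness = 35

35


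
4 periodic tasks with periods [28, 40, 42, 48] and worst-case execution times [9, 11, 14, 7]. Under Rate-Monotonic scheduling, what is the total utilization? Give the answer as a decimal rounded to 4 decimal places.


Compute individual utilizations (exact fractions):
  Task 1: C/T = 9/28 (approx. 0.3214)
  Task 2: C/T = 11/40 (approx. 0.275)
  Task 3: C/T = 14/42 = 1/3 (approx. 0.3333)
  Task 4: C/T = 7/48 (approx. 0.1458)
Total utilization U = 9/28 + 11/40 + 1/3 + 7/48 = 1807/1680
Rounded to 4 decimal places: U = 1.0756
RM (Liu & Layland) bound for 4 tasks = 0.756828; compare with U = 1807/1680 (approx. 1.075595)
U > 1, so the task set is not schedulable (processor overloaded).

1.0756


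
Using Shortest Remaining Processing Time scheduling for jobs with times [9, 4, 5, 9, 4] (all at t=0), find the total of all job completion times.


Since all jobs arrive at t=0, SRPT equals SPT ordering.
SPT order: [4, 4, 5, 9, 9]
Completion times:
  Job 1: p=4, C=4
  Job 2: p=4, C=8
  Job 3: p=5, C=13
  Job 4: p=9, C=22
  Job 5: p=9, C=31
Total completion time = 4 + 8 + 13 + 22 + 31 = 78

78


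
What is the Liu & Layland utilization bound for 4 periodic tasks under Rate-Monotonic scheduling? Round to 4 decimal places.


Compute 2^(1/4) = 1.1892071150
Subtract 1: 1.1892071150 - 1 = 0.1892071150
Multiply by n: 4 * 0.1892071150 = 0.7568284600
Round to 4 dp: 0.7568

0.7568


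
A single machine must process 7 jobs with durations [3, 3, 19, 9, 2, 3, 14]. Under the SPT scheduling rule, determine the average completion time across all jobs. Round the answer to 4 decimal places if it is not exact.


Sort jobs by processing time (SPT order): [2, 3, 3, 3, 9, 14, 19]
Compute completion times sequentially:
  Job 1: processing = 2, completes at 2
  Job 2: processing = 3, completes at 5
  Job 3: processing = 3, completes at 8
  Job 4: processing = 3, completes at 11
  Job 5: processing = 9, completes at 20
  Job 6: processing = 14, completes at 34
  Job 7: processing = 19, completes at 53
Sum of completion times = 133
Average completion time = 133/7 = 19.0

19.0


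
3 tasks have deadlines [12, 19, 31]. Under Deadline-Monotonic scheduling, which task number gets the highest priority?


Sort tasks by relative deadline (ascending):
  Task 1: deadline = 12
  Task 2: deadline = 19
  Task 3: deadline = 31
Priority order (highest first): [1, 2, 3]
Highest priority task = 1

1


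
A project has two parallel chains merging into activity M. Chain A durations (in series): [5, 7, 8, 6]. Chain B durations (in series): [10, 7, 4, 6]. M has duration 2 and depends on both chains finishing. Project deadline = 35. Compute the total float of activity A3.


Forward pass: ES(A3) = sum of predecessors on chain A = 12
EF = ES + duration = 12 + 8 = 20
Backward pass: LF(M) = deadline = 35; LS(M) = 35 - 2 = 33
LF(A3) = LS(M) - sum(successors on chain A) = 33 - 6 = 27
LS = LF - duration = 27 - 8 = 19
Total float = LS - ES = 19 - 12 = 7

7


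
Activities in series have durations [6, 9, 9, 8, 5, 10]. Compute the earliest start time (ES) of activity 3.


Activity 3 starts after activities 1 through 2 complete.
Predecessor durations: [6, 9]
ES = 6 + 9 = 15

15


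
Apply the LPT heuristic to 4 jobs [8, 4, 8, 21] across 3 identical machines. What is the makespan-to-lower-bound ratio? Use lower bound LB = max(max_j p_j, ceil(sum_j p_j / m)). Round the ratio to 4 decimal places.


LPT order: [21, 8, 8, 4]
Machine loads after assignment: [21, 12, 8]
LPT makespan = 21
Lower bound = max(max_job, ceil(total/3)) = max(21, 14) = 21
Ratio = 21 / 21 = 1.0

1.0


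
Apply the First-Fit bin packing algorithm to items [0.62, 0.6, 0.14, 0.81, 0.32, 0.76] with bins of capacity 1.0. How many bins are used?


Place items sequentially using First-Fit:
  Item 0.62 -> new Bin 1
  Item 0.6 -> new Bin 2
  Item 0.14 -> Bin 1 (now 0.76)
  Item 0.81 -> new Bin 3
  Item 0.32 -> Bin 2 (now 0.92)
  Item 0.76 -> new Bin 4
Total bins used = 4

4


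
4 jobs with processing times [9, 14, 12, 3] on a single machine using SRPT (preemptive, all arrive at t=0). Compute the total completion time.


Since all jobs arrive at t=0, SRPT equals SPT ordering.
SPT order: [3, 9, 12, 14]
Completion times:
  Job 1: p=3, C=3
  Job 2: p=9, C=12
  Job 3: p=12, C=24
  Job 4: p=14, C=38
Total completion time = 3 + 12 + 24 + 38 = 77

77


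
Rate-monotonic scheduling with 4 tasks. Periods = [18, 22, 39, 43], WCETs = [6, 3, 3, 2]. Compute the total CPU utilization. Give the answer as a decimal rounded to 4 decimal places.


Compute individual utilizations (exact fractions):
  Task 1: C/T = 6/18 = 1/3 (approx. 0.3333)
  Task 2: C/T = 3/22 (approx. 0.1364)
  Task 3: C/T = 3/39 = 1/13 (approx. 0.0769)
  Task 4: C/T = 2/43 (approx. 0.0465)
Total utilization U = 1/3 + 3/22 + 1/13 + 2/43 = 21883/36894
Rounded to 4 decimal places: U = 0.5931
RM (Liu & Layland) bound for 4 tasks = 0.756828; compare with U = 21883/36894 (approx. 0.593132)
U <= bound, so schedulable by RM sufficient condition.

0.5931


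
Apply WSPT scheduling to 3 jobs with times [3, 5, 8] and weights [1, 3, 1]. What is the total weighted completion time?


Compute p/w ratios and sort ascending (WSPT): [(5, 3), (3, 1), (8, 1)]
Compute weighted completion times:
  Job (p=5,w=3): C=5, w*C=3*5=15
  Job (p=3,w=1): C=8, w*C=1*8=8
  Job (p=8,w=1): C=16, w*C=1*16=16
Total weighted completion time = 39

39


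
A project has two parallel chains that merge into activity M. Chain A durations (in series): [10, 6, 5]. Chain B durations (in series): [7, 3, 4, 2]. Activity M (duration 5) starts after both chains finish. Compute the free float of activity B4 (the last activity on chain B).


ES(B4) = sum of predecessors on chain B = 14
EF(B4) = ES + duration = 14 + 2 = 16
Successor of B4 is M. ES(M) = max(sum(A), sum(B)) = max(21, 16) = 21
Free float = ES(successor) - EF(current) = 21 - 16 = 5

5


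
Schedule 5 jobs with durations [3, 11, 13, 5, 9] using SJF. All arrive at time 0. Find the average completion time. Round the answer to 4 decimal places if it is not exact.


SJF order (ascending): [3, 5, 9, 11, 13]
Completion times:
  Job 1: burst=3, C=3
  Job 2: burst=5, C=8
  Job 3: burst=9, C=17
  Job 4: burst=11, C=28
  Job 5: burst=13, C=41
Average completion = 97/5 = 19.4

19.4


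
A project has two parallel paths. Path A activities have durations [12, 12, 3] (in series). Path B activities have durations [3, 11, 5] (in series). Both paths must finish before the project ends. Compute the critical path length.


Path A total = 12 + 12 + 3 = 27
Path B total = 3 + 11 + 5 = 19
Critical path = longest path = max(27, 19) = 27

27


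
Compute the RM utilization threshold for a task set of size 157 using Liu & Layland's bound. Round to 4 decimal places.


Compute 2^(1/157) = 1.0044247104
Subtract 1: 1.0044247104 - 1 = 0.0044247104
Multiply by n: 157 * 0.0044247104 = 0.6946795328
Round to 4 dp: 0.6947

0.6947


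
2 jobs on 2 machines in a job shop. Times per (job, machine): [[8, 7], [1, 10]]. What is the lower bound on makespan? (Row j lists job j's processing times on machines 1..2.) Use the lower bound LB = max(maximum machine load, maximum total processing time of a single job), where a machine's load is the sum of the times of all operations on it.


Machine loads:
  Machine 1: 8 + 1 = 9
  Machine 2: 7 + 10 = 17
Max machine load = 17
Job totals:
  Job 1: 15
  Job 2: 11
Max job total = 15
Lower bound = max(17, 15) = 17

17


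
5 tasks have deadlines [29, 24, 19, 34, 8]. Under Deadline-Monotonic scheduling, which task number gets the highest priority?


Sort tasks by relative deadline (ascending):
  Task 5: deadline = 8
  Task 3: deadline = 19
  Task 2: deadline = 24
  Task 1: deadline = 29
  Task 4: deadline = 34
Priority order (highest first): [5, 3, 2, 1, 4]
Highest priority task = 5

5


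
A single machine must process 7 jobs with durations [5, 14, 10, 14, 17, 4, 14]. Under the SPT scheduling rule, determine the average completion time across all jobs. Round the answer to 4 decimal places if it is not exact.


Sort jobs by processing time (SPT order): [4, 5, 10, 14, 14, 14, 17]
Compute completion times sequentially:
  Job 1: processing = 4, completes at 4
  Job 2: processing = 5, completes at 9
  Job 3: processing = 10, completes at 19
  Job 4: processing = 14, completes at 33
  Job 5: processing = 14, completes at 47
  Job 6: processing = 14, completes at 61
  Job 7: processing = 17, completes at 78
Sum of completion times = 251
Average completion time = 251/7 = 35.8571

35.8571


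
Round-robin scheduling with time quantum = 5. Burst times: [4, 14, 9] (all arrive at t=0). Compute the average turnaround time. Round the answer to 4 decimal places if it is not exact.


Time quantum = 5
Execution trace:
  J1 runs 4 units, time = 4
  J2 runs 5 units, time = 9
  J3 runs 5 units, time = 14
  J2 runs 5 units, time = 19
  J3 runs 4 units, time = 23
  J2 runs 4 units, time = 27
Finish times: [4, 27, 23]
Average turnaround = 54/3 = 18.0

18.0


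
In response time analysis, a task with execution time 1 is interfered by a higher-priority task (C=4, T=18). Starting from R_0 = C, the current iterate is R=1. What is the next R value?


R_next = C + ceil(R_prev / T_hp) * C_hp
ceil(1 / 18) = ceil(0.0556) = 1
Interference = 1 * 4 = 4
R_next = 1 + 4 = 5

5


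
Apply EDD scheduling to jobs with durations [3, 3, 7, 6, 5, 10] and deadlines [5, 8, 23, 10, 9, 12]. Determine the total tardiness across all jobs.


Sort by due date (EDD order): [(3, 5), (3, 8), (5, 9), (6, 10), (10, 12), (7, 23)]
Compute completion times and tardiness:
  Job 1: p=3, d=5, C=3, tardiness=max(0,3-5)=0
  Job 2: p=3, d=8, C=6, tardiness=max(0,6-8)=0
  Job 3: p=5, d=9, C=11, tardiness=max(0,11-9)=2
  Job 4: p=6, d=10, C=17, tardiness=max(0,17-10)=7
  Job 5: p=10, d=12, C=27, tardiness=max(0,27-12)=15
  Job 6: p=7, d=23, C=34, tardiness=max(0,34-23)=11
Total tardiness = 35

35


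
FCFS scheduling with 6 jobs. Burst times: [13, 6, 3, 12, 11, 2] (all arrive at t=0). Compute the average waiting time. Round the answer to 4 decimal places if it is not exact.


FCFS order (as given): [13, 6, 3, 12, 11, 2]
Waiting times:
  Job 1: wait = 0
  Job 2: wait = 13
  Job 3: wait = 19
  Job 4: wait = 22
  Job 5: wait = 34
  Job 6: wait = 45
Sum of waiting times = 133
Average waiting time = 133/6 = 22.1667

22.1667


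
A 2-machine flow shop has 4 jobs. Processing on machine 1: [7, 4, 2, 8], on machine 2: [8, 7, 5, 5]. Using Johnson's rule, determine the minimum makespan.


Apply Johnson's rule:
  Group 1 (a <= b): [(3, 2, 5), (2, 4, 7), (1, 7, 8)]
  Group 2 (a > b): [(4, 8, 5)]
Optimal job order: [3, 2, 1, 4]
Schedule:
  Job 3: M1 done at 2, M2 done at 7
  Job 2: M1 done at 6, M2 done at 14
  Job 1: M1 done at 13, M2 done at 22
  Job 4: M1 done at 21, M2 done at 27
Makespan = 27

27


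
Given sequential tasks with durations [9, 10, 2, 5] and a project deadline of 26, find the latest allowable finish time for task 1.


LF(activity 1) = deadline - sum of successor durations
Successors: activities 2 through 4 with durations [10, 2, 5]
Sum of successor durations = 17
LF = 26 - 17 = 9

9


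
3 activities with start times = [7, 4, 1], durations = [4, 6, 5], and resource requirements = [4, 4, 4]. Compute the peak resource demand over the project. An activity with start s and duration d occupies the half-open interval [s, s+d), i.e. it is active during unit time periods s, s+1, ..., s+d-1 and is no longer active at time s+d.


Each activity i is active on [start_i, start_i + duration_i).
Compute total resource usage per time slot:
  t=0: active resources = [], total = 0
  t=1: active resources = [4], total = 4
  t=2: active resources = [4], total = 4
  t=3: active resources = [4], total = 4
  t=4: active resources = [4, 4], total = 8
  t=5: active resources = [4, 4], total = 8
  t=6: active resources = [4], total = 4
  t=7: active resources = [4, 4], total = 8
  t=8: active resources = [4, 4], total = 8
  t=9: active resources = [4, 4], total = 8
  t=10: active resources = [4], total = 4
Peak resource demand = 8

8


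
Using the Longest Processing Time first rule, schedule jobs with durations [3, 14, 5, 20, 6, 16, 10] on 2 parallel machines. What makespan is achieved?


Sort jobs in decreasing order (LPT): [20, 16, 14, 10, 6, 5, 3]
Assign each job to the least loaded machine:
  Machine 1: jobs [20, 10, 6], load = 36
  Machine 2: jobs [16, 14, 5, 3], load = 38
Makespan = max load = 38

38


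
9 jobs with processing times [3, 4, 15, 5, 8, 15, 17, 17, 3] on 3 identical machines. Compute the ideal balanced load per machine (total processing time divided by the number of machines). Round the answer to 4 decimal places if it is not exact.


Total processing time = 3 + 4 + 15 + 5 + 8 + 15 + 17 + 17 + 3 = 87
Number of machines = 3
Ideal balanced load = 87 / 3 = 29.0

29.0


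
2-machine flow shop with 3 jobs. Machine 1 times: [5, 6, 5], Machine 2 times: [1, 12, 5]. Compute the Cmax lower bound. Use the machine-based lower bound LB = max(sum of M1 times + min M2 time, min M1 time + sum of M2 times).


LB1 = sum(M1 times) + min(M2 times) = 16 + 1 = 17
LB2 = min(M1 times) + sum(M2 times) = 5 + 18 = 23
Lower bound = max(LB1, LB2) = max(17, 23) = 23

23


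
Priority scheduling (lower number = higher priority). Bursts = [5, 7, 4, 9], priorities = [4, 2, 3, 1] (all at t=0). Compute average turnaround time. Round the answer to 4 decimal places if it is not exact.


Sort by priority (ascending = highest first):
Order: [(1, 9), (2, 7), (3, 4), (4, 5)]
Completion times:
  Priority 1, burst=9, C=9
  Priority 2, burst=7, C=16
  Priority 3, burst=4, C=20
  Priority 4, burst=5, C=25
Average turnaround = 70/4 = 17.5

17.5


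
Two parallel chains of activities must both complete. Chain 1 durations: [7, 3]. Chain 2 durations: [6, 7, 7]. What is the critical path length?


Path A total = 7 + 3 = 10
Path B total = 6 + 7 + 7 = 20
Critical path = longest path = max(10, 20) = 20

20


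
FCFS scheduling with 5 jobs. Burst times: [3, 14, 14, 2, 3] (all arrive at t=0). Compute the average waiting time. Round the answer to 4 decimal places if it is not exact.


FCFS order (as given): [3, 14, 14, 2, 3]
Waiting times:
  Job 1: wait = 0
  Job 2: wait = 3
  Job 3: wait = 17
  Job 4: wait = 31
  Job 5: wait = 33
Sum of waiting times = 84
Average waiting time = 84/5 = 16.8

16.8


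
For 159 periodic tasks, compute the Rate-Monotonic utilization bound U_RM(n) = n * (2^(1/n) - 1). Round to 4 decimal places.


Compute 2^(1/159) = 1.0043689323
Subtract 1: 1.0043689323 - 1 = 0.0043689323
Multiply by n: 159 * 0.0043689323 = 0.6946602357
Round to 4 dp: 0.6947

0.6947


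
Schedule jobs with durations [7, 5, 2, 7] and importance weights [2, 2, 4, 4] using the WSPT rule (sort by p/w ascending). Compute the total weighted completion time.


Compute p/w ratios and sort ascending (WSPT): [(2, 4), (7, 4), (5, 2), (7, 2)]
Compute weighted completion times:
  Job (p=2,w=4): C=2, w*C=4*2=8
  Job (p=7,w=4): C=9, w*C=4*9=36
  Job (p=5,w=2): C=14, w*C=2*14=28
  Job (p=7,w=2): C=21, w*C=2*21=42
Total weighted completion time = 114

114


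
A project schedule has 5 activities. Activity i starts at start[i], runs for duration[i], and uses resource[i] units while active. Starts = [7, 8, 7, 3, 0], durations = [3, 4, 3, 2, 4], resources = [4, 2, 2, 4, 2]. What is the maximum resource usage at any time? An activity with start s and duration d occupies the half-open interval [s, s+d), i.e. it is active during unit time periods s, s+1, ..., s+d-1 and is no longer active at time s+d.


Each activity i is active on [start_i, start_i + duration_i).
Compute total resource usage per time slot:
  t=0: active resources = [2], total = 2
  t=1: active resources = [2], total = 2
  t=2: active resources = [2], total = 2
  t=3: active resources = [4, 2], total = 6
  t=4: active resources = [4], total = 4
  t=5: active resources = [], total = 0
  t=6: active resources = [], total = 0
  t=7: active resources = [4, 2], total = 6
  t=8: active resources = [4, 2, 2], total = 8
  t=9: active resources = [4, 2, 2], total = 8
  t=10: active resources = [2], total = 2
  t=11: active resources = [2], total = 2
Peak resource demand = 8

8


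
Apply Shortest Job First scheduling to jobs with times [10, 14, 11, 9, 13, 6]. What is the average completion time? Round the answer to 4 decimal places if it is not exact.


SJF order (ascending): [6, 9, 10, 11, 13, 14]
Completion times:
  Job 1: burst=6, C=6
  Job 2: burst=9, C=15
  Job 3: burst=10, C=25
  Job 4: burst=11, C=36
  Job 5: burst=13, C=49
  Job 6: burst=14, C=63
Average completion = 194/6 = 32.3333

32.3333


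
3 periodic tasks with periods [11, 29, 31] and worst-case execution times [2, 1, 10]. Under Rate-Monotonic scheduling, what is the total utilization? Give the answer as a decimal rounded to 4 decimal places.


Compute individual utilizations (exact fractions):
  Task 1: C/T = 2/11 (approx. 0.1818)
  Task 2: C/T = 1/29 (approx. 0.0345)
  Task 3: C/T = 10/31 (approx. 0.3226)
Total utilization U = 2/11 + 1/29 + 10/31 = 5329/9889
Rounded to 4 decimal places: U = 0.5389
RM (Liu & Layland) bound for 3 tasks = 0.779763; compare with U = 5329/9889 (approx. 0.538882)
U <= bound, so schedulable by RM sufficient condition.

0.5389


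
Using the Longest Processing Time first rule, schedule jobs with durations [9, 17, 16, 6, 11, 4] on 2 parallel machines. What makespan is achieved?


Sort jobs in decreasing order (LPT): [17, 16, 11, 9, 6, 4]
Assign each job to the least loaded machine:
  Machine 1: jobs [17, 9, 6], load = 32
  Machine 2: jobs [16, 11, 4], load = 31
Makespan = max load = 32

32


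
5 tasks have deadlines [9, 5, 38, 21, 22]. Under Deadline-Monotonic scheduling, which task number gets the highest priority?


Sort tasks by relative deadline (ascending):
  Task 2: deadline = 5
  Task 1: deadline = 9
  Task 4: deadline = 21
  Task 5: deadline = 22
  Task 3: deadline = 38
Priority order (highest first): [2, 1, 4, 5, 3]
Highest priority task = 2

2


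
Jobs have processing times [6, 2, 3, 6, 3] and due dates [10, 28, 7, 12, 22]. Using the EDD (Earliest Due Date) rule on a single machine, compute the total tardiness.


Sort by due date (EDD order): [(3, 7), (6, 10), (6, 12), (3, 22), (2, 28)]
Compute completion times and tardiness:
  Job 1: p=3, d=7, C=3, tardiness=max(0,3-7)=0
  Job 2: p=6, d=10, C=9, tardiness=max(0,9-10)=0
  Job 3: p=6, d=12, C=15, tardiness=max(0,15-12)=3
  Job 4: p=3, d=22, C=18, tardiness=max(0,18-22)=0
  Job 5: p=2, d=28, C=20, tardiness=max(0,20-28)=0
Total tardiness = 3

3


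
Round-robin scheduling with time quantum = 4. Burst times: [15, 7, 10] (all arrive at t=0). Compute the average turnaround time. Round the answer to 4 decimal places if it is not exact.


Time quantum = 4
Execution trace:
  J1 runs 4 units, time = 4
  J2 runs 4 units, time = 8
  J3 runs 4 units, time = 12
  J1 runs 4 units, time = 16
  J2 runs 3 units, time = 19
  J3 runs 4 units, time = 23
  J1 runs 4 units, time = 27
  J3 runs 2 units, time = 29
  J1 runs 3 units, time = 32
Finish times: [32, 19, 29]
Average turnaround = 80/3 = 26.6667

26.6667


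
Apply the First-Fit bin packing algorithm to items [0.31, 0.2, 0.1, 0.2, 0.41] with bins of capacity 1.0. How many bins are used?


Place items sequentially using First-Fit:
  Item 0.31 -> new Bin 1
  Item 0.2 -> Bin 1 (now 0.51)
  Item 0.1 -> Bin 1 (now 0.61)
  Item 0.2 -> Bin 1 (now 0.81)
  Item 0.41 -> new Bin 2
Total bins used = 2

2


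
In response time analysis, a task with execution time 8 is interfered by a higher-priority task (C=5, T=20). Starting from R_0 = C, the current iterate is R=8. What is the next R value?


R_next = C + ceil(R_prev / T_hp) * C_hp
ceil(8 / 20) = ceil(0.4) = 1
Interference = 1 * 5 = 5
R_next = 8 + 5 = 13

13


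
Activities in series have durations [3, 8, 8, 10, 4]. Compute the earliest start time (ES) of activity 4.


Activity 4 starts after activities 1 through 3 complete.
Predecessor durations: [3, 8, 8]
ES = 3 + 8 + 8 = 19

19


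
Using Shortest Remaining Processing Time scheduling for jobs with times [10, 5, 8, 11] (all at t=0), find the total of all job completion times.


Since all jobs arrive at t=0, SRPT equals SPT ordering.
SPT order: [5, 8, 10, 11]
Completion times:
  Job 1: p=5, C=5
  Job 2: p=8, C=13
  Job 3: p=10, C=23
  Job 4: p=11, C=34
Total completion time = 5 + 13 + 23 + 34 = 75

75


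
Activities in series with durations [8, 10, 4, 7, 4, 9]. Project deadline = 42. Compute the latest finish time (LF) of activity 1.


LF(activity 1) = deadline - sum of successor durations
Successors: activities 2 through 6 with durations [10, 4, 7, 4, 9]
Sum of successor durations = 34
LF = 42 - 34 = 8

8


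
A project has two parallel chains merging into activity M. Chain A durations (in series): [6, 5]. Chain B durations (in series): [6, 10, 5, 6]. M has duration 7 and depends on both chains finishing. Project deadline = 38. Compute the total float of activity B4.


Forward pass: ES(B4) = sum of predecessors on chain B = 21
EF = ES + duration = 21 + 6 = 27
Backward pass: LF(M) = deadline = 38; LS(M) = 38 - 7 = 31
LF(B4) = LS(M) - sum(successors on chain B) = 31 - 0 = 31
LS = LF - duration = 31 - 6 = 25
Total float = LS - ES = 25 - 21 = 4

4


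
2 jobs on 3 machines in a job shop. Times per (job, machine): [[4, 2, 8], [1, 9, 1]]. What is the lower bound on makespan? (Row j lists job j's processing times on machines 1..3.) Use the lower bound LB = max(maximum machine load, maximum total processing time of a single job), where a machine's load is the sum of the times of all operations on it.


Machine loads:
  Machine 1: 4 + 1 = 5
  Machine 2: 2 + 9 = 11
  Machine 3: 8 + 1 = 9
Max machine load = 11
Job totals:
  Job 1: 14
  Job 2: 11
Max job total = 14
Lower bound = max(11, 14) = 14

14


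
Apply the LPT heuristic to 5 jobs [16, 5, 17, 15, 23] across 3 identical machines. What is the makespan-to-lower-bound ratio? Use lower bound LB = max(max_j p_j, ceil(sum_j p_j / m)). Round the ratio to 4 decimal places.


LPT order: [23, 17, 16, 15, 5]
Machine loads after assignment: [23, 22, 31]
LPT makespan = 31
Lower bound = max(max_job, ceil(total/3)) = max(23, 26) = 26
Ratio = 31 / 26 = 1.1923

1.1923


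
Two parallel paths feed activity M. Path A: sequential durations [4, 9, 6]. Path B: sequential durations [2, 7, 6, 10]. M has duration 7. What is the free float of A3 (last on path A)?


ES(A3) = sum of predecessors on chain A = 13
EF(A3) = ES + duration = 13 + 6 = 19
Successor of A3 is M. ES(M) = max(sum(A), sum(B)) = max(19, 25) = 25
Free float = ES(successor) - EF(current) = 25 - 19 = 6

6


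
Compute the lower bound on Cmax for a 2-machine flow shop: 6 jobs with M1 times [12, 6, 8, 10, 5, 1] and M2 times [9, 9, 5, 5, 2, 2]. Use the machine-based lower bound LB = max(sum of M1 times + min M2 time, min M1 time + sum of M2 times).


LB1 = sum(M1 times) + min(M2 times) = 42 + 2 = 44
LB2 = min(M1 times) + sum(M2 times) = 1 + 32 = 33
Lower bound = max(LB1, LB2) = max(44, 33) = 44

44


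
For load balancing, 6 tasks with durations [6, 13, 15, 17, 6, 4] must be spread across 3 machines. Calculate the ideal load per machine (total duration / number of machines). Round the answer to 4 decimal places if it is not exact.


Total processing time = 6 + 13 + 15 + 17 + 6 + 4 = 61
Number of machines = 3
Ideal balanced load = 61 / 3 = 20.3333

20.3333


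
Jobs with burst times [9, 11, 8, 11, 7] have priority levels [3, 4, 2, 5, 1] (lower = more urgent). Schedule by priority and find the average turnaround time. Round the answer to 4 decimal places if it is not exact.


Sort by priority (ascending = highest first):
Order: [(1, 7), (2, 8), (3, 9), (4, 11), (5, 11)]
Completion times:
  Priority 1, burst=7, C=7
  Priority 2, burst=8, C=15
  Priority 3, burst=9, C=24
  Priority 4, burst=11, C=35
  Priority 5, burst=11, C=46
Average turnaround = 127/5 = 25.4

25.4


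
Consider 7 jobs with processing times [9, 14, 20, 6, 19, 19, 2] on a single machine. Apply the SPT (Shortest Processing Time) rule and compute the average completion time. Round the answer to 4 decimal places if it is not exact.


Sort jobs by processing time (SPT order): [2, 6, 9, 14, 19, 19, 20]
Compute completion times sequentially:
  Job 1: processing = 2, completes at 2
  Job 2: processing = 6, completes at 8
  Job 3: processing = 9, completes at 17
  Job 4: processing = 14, completes at 31
  Job 5: processing = 19, completes at 50
  Job 6: processing = 19, completes at 69
  Job 7: processing = 20, completes at 89
Sum of completion times = 266
Average completion time = 266/7 = 38.0

38.0


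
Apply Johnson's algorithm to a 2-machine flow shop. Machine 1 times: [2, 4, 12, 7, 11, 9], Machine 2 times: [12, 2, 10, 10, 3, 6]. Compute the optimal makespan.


Apply Johnson's rule:
  Group 1 (a <= b): [(1, 2, 12), (4, 7, 10)]
  Group 2 (a > b): [(3, 12, 10), (6, 9, 6), (5, 11, 3), (2, 4, 2)]
Optimal job order: [1, 4, 3, 6, 5, 2]
Schedule:
  Job 1: M1 done at 2, M2 done at 14
  Job 4: M1 done at 9, M2 done at 24
  Job 3: M1 done at 21, M2 done at 34
  Job 6: M1 done at 30, M2 done at 40
  Job 5: M1 done at 41, M2 done at 44
  Job 2: M1 done at 45, M2 done at 47
Makespan = 47

47


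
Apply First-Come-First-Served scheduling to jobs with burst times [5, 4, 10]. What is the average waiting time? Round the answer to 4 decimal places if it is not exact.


FCFS order (as given): [5, 4, 10]
Waiting times:
  Job 1: wait = 0
  Job 2: wait = 5
  Job 3: wait = 9
Sum of waiting times = 14
Average waiting time = 14/3 = 4.6667

4.6667


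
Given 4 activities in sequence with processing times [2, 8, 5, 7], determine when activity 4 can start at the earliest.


Activity 4 starts after activities 1 through 3 complete.
Predecessor durations: [2, 8, 5]
ES = 2 + 8 + 5 = 15

15


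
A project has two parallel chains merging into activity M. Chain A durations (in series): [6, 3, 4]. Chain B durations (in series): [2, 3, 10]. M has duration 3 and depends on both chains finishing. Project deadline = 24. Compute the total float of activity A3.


Forward pass: ES(A3) = sum of predecessors on chain A = 9
EF = ES + duration = 9 + 4 = 13
Backward pass: LF(M) = deadline = 24; LS(M) = 24 - 3 = 21
LF(A3) = LS(M) - sum(successors on chain A) = 21 - 0 = 21
LS = LF - duration = 21 - 4 = 17
Total float = LS - ES = 17 - 9 = 8

8
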